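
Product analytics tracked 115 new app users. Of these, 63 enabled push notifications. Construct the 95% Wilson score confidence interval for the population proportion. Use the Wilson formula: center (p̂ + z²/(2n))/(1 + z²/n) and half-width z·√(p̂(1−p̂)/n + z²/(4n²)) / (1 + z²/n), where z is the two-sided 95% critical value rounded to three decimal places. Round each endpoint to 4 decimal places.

(0.4568, 0.6358)

p̂ = 63/115 = 0.54783; z = 1.960, so z² = 3.841600.
Denominator 1 + z²/n = 1 + 3.841600/115 = 1.033405.
Adjusted center: (0.54783 + z²/(2n))/1.033405 = 0.54628.
Radicand: p̂(1−p̂)/n + z²/(4n²) = 0.002154023 + 0.000072620 = 0.002226643.
Half-width = z·√(radicand)/denom = 1.960·0.047187/1.033405 = 0.08950.
So the interval runs from 0.4568 to 0.6358.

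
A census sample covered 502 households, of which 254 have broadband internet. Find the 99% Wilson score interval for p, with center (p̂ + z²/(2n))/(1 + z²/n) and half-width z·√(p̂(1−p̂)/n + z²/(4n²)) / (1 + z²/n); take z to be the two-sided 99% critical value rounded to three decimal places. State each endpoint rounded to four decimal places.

(0.4488, 0.5630)

Here p̂ = 254/502 = 0.50598 and z = 2.576 (z² = 6.635776).
Denominator 1 + z²/n = 1 + 6.635776/502 = 1.013219.
Center = (0.50598 + 0.006609)/1.013219 = 0.50590.
Radicand: p̂(1−p̂)/n + z²/(4n²) = 0.000497937 + 0.000006583 = 0.000504520.
Half-width = 2.576·√0.000504520/1.013219 = 0.05711.
Interval: 0.50590 ± 0.05711 → (0.4488, 0.5630).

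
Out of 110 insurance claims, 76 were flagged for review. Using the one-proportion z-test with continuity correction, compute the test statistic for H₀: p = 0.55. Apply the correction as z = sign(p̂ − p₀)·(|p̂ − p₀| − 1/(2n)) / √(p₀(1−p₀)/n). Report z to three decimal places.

Sample proportion p̂ = 76/110 = 0.69091. p̂ − p₀ = 0.140909.
1/(2n) = 0.004545.
Corrected numerator: |0.140909| − 0.004545 = 0.136364.
Under H₀, SE = √(p₀(1−p₀)/n) = √(0.55·0.45/110) = √0.002250000 = 0.047434.
z = (+)0.136364/0.047434 = 2.875.

z = 2.875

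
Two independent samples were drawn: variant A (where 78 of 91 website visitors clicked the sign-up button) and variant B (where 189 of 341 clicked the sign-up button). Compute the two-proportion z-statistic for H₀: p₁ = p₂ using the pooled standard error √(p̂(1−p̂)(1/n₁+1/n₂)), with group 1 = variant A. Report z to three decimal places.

Sample proportions: p̂₁ = 78/91 = 0.85714 and p̂₂ = 189/341 = 0.55425.
Pooled p̂ = (78+189)/(91+341) = 267/432 = 0.61806.
SE = √[p̂(1−p̂)(1/n₁+1/n₂)] = √[0.61806·0.38194·(1/91+1/341)] ≈ 0.057327.
z = (p̂₁ − p̂₂)/SE = (0.85714 − 0.55425)/0.057327 = 0.30289/0.057327 = 5.284.

z = 5.284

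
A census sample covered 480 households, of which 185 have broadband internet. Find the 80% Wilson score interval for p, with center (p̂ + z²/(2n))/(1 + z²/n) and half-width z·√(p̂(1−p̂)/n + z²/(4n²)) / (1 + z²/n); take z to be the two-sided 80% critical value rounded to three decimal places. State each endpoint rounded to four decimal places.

(0.3574, 0.4142)

Here p̂ = 185/480 = 0.38542 and z = 1.282 (z² = 1.643524).
1 + z²/n = 1.003424.
Center = (0.38542 + 0.001712)/1.003424 = 0.38581.
Radicand: p̂(1−p̂)/n + z²/(4n²) = 0.000493481 + 0.000001783 = 0.000495264.
Half-width = z·√(radicand)/denom = 1.282·0.022255/1.003424 = 0.02843.
So the interval runs from 0.3574 to 0.4142.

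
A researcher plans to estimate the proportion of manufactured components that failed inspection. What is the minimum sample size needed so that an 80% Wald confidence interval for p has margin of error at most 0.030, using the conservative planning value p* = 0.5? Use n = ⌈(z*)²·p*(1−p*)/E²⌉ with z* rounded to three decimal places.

n = 457

z* = 1.282 at the 80% level.
p*(1−p*) = 0.50·0.50 = 0.2500.
Required n before rounding: 1.643524 × 0.2500 / 0.030² = 456.534.
⌈456.534⌉ = 457.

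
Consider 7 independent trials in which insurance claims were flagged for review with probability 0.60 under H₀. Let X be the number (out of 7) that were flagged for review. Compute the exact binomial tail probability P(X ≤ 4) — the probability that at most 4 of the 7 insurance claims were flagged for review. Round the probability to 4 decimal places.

X ~ Binomial(n=7, p=0.60).
P(X ≤ 4) = Σ_{j=0}^{4} C(7,j)·0.60^j·0.40^{7−j}.
= 0.001638 + 0.017203 + 0.077414 + 0.193536 + 0.290304 = 0.5801.

P = 0.5801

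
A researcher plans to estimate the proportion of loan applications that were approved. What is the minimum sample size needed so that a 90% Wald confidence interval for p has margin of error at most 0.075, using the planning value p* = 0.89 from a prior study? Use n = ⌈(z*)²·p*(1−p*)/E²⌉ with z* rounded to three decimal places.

z* = 1.645 at the 90% level.
p*(1−p*) = 0.0979.
(z*)²·p*(1−p*)/E² = 2.706025·0.0979/0.005625 = 47.097.
⌈47.097⌉ = 48.

n = 48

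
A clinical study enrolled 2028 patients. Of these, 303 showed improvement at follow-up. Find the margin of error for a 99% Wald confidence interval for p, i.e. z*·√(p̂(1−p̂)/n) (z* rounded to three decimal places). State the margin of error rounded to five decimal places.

With x = 303 successes in n = 2028, p̂ = 0.14941.
SE = √(p̂(1−p̂)/n) = √(0.127085/2028) = 0.007916.
z* = 2.576 at the 99% level.
So ME = 0.02039.

ME = 0.02039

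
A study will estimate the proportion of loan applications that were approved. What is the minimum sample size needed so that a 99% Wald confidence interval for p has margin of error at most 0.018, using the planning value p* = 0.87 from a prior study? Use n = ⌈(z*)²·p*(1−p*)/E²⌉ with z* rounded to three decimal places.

The 99% critical value is z* = 2.576.
p*(1−p*) = 0.1131.
(z*)²·p*(1−p*)/E² = 6.635776·0.1131/0.000324 = 2316.377.
Rounding up, n = 2317.

n = 2317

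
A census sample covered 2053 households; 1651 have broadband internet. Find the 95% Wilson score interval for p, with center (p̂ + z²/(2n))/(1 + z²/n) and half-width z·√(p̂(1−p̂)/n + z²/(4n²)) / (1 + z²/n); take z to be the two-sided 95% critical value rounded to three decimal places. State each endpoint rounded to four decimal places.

(0.7865, 0.8208)

p̂ = 1651/2053 = 0.80419; z = 1.960, so z² = 3.841600.
1 + z²/n = 1.001871.
Center = (0.80419 + 0.000936)/1.001871 = 0.80362.
Radicand: p̂(1−p̂)/n + z²/(4n²) = 0.000076702 + 0.000000228 = 0.000076930.
Half-width = 1.960·√0.000076930/1.001871 = 0.01716.
So the interval runs from 0.7865 to 0.8208.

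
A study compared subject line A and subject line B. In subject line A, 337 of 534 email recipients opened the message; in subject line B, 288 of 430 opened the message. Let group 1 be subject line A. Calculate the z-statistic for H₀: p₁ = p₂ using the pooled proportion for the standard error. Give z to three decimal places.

p̂₁ = 337/534 = 0.63109, p̂₂ = 288/430 = 0.66977.
Pooling: p̂ = 625/964 = 0.64834.
Pooled SE = √[0.2279952·0.00419824] ≈ 0.030938.
z = (p̂₁ − p̂₂)/SE = (0.63109 − 0.66977)/0.030938 = -0.03868/0.030938 = -1.250.

z = -1.250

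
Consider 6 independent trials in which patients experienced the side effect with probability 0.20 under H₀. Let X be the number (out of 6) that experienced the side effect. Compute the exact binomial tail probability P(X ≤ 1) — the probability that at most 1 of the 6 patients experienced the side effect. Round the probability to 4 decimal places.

P = 0.6554

X is binomial with n = 6 and p = 0.20.
P(X ≤ 1) = C(6,0)·0.20^0·0.80^6 + C(6,1)·0.20^1·0.80^5.
= 0.262144 + 0.393216 = 0.6554.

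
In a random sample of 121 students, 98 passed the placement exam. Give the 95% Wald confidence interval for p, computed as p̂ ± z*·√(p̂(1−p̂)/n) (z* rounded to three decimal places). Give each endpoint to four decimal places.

Sample proportion p̂ = 98/121 = 0.80992.
SE = √(p̂(1−p̂)/n) = √(0.153951/121) = 0.035670.
For 95% confidence, z* = 1.960.
Margin = 1.960·0.035670 = 0.06991.
CI: 0.80992 ± 0.06991 = (0.7400, 0.8798).

(0.7400, 0.8798)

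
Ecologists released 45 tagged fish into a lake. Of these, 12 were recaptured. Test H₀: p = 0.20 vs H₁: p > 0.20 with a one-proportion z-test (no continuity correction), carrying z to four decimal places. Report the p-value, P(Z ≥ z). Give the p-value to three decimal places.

p-value = 0.132

With x = 12 successes in n = 45, p̂ = 0.26667.
Under H₀, SE = √(p₀(1−p₀)/n) = √(0.20·0.80/45) = √0.003555556 = 0.059628.
z = (p̂ − p₀)/SE = (12/45 − 0.20)/0.059628 ≈ 1.1180.
From the standard normal, P(Z ≥ z) = 0.132.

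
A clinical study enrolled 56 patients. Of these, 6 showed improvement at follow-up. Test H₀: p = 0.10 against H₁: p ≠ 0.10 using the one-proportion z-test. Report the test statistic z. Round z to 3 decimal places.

z = 0.178

The sample proportion is 6/56 = 0.10714.
SE₀ = √(0.10·0.90/56) = 0.040089.
Test statistic: z = 0.00714/0.040089 = 0.178.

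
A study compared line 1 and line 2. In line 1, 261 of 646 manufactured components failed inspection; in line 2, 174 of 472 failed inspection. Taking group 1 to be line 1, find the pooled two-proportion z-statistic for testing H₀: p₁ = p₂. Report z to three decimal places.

z = 1.198

p̂₁ = 261/646 = 0.40402, p̂₂ = 174/472 = 0.36864.
Pooling: p̂ = 435/1118 = 0.38909.
SE = √[p̂(1−p̂)(1/n₁+1/n₂)] = √[0.38909·0.61091·(1/646+1/472)] ≈ 0.029522.
z = (p̂₁ − p̂₂)/SE = (0.40402 − 0.36864)/0.029522 = 0.03538/0.029522 = 1.198.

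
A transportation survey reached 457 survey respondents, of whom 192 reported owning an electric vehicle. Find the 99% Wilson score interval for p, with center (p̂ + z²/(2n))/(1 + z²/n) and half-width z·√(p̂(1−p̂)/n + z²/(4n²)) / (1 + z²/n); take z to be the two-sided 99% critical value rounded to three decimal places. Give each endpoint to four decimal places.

Here p̂ = 192/457 = 0.42013 and z = 2.576 (z² = 6.635776).
Denominator 1 + z²/n = 1 + 6.635776/457 = 1.014520.
Adjusted center: (0.42013 + z²/(2n))/1.014520 = 0.42127.
Radicand: p̂(1−p̂)/n + z²/(4n²) = 0.000533088 + 0.000007943 = 0.000541031.
Half-width = z·√(radicand)/denom = 2.576·0.023260/1.014520 = 0.05906.
Interval: 0.42127 ± 0.05906 → (0.3622, 0.4803).

(0.3622, 0.4803)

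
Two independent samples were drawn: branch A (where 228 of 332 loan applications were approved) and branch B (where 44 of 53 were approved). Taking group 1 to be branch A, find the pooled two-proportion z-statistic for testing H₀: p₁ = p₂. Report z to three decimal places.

z = -2.130

p̂₁ = 228/332 = 0.68675, p̂₂ = 44/53 = 0.83019.
Pooling: p̂ = 272/385 = 0.70649.
Pooled SE = √[0.2073604·0.02187997] ≈ 0.067358.
z = -0.14344/0.067358 = -2.130.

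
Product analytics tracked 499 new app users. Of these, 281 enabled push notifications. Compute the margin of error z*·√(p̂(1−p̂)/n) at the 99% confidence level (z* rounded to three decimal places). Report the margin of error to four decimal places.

Sample proportion p̂ = 281/499 = 0.56313.
Standard error of p̂: √(0.246015/499) = √0.000493016 = 0.022204.
For 99% confidence, z* = 2.576.
ME = 2.576·0.022204 = 0.0572.

ME = 0.0572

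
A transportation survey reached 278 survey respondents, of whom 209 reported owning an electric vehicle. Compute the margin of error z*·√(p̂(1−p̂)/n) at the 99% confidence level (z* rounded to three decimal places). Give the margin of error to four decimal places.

ME = 0.0667

The sample proportion is 209/278 = 0.75180.
SE(p̂) = √(0.75180·0.24820/278) = 0.025908.
The 99% critical value is z* = 2.576.
So ME = 0.0667.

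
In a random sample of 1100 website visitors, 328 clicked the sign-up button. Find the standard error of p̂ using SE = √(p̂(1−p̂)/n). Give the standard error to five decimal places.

Sample proportion p̂ = 328/1100 = 0.29818.
p̂(1−p̂) = 0.29818·0.70182 = 0.209269.
Dividing by n and taking the root: √0.000190245 = 0.01379.

SE = 0.01379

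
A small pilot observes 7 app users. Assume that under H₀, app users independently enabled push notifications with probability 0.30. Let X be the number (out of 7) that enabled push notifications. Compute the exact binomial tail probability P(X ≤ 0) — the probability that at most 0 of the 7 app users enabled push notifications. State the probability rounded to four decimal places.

X ~ Binomial(n=7, p=0.30).
P(X ≤ 0) = C(7,0)·0.30^0·0.70^7.
= 0.082354 = 0.0824.

P = 0.0824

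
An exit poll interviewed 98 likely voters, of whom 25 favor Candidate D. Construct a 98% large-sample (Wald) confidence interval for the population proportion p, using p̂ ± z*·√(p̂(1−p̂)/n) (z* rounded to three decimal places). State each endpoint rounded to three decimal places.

(0.153, 0.358)

With x = 25 successes in n = 98, p̂ = 0.25510.
SE = √(p̂(1−p̂)/n) = √(0.190025/98) = 0.044034.
The 98% critical value is z* = 2.326.
Margin = 2.326·0.044034 = 0.10242.
CI: 0.25510 ± 0.10242 = (0.153, 0.358).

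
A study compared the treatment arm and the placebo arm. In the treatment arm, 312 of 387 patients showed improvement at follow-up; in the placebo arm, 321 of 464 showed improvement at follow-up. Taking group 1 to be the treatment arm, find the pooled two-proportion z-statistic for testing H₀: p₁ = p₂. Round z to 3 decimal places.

p̂₁ = 312/387 = 0.80620, p̂₂ = 321/464 = 0.69181.
Pooling: p̂ = 633/851 = 0.74383.
Pooled SE = √[0.1905465·0.00473915] ≈ 0.030050.
z = 0.11439/0.030050 = 3.807.

z = 3.807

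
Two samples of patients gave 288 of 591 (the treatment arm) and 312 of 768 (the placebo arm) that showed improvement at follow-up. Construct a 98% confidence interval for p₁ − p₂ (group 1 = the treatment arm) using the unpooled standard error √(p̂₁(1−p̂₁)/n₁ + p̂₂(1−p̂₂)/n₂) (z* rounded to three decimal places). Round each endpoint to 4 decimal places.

(0.0179, 0.1442)

p̂₁ = 0.48731, p̂₂ = 0.40625, so the observed difference is 0.08106.
SE = √(0.000422739 + 0.000314077) = √0.000736816 = 0.027144.
For 98% confidence, z* = 2.326. Margin of error = 0.06314.
Interval: 0.08106 ± 0.06314 → (0.0179, 0.1442).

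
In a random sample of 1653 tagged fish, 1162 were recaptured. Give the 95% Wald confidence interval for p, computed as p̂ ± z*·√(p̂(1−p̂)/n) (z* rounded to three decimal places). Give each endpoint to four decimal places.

(0.6809, 0.7250)

The sample proportion is 1162/1653 = 0.70296.
SE(p̂) = √(0.70296·0.29704/1653) = 0.011239.
The 95% critical value is z* = 1.960.
Margin = 1.960·0.011239 = 0.02203.
So the interval runs from 0.6809 to 0.7250.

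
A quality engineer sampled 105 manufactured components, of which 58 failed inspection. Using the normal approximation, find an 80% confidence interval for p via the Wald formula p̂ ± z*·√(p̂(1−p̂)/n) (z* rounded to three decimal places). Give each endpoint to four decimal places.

(0.4902, 0.6146)

p̂ = 58/105 = 0.55238.
SE(p̂) = √(0.55238·0.44762/105) = 0.048527.
z* = 1.282 at the 80% level.
Margin = 1.282·0.048527 = 0.06221.
So the interval runs from 0.4902 to 0.6146.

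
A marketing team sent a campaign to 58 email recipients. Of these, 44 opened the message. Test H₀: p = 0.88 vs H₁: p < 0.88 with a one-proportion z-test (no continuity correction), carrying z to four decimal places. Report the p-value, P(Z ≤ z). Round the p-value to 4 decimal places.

Sample proportion p̂ = 44/58 = 0.75862.
Under H₀, SE = √(p₀(1−p₀)/n) = √(0.88·0.12/58) = √0.001820690 = 0.042670.
z = (p̂ − p₀)/SE = (44/58 − 0.88)/0.042670 ≈ -2.8446.
From the standard normal, P(Z ≤ z) = 0.0022.

p-value = 0.0022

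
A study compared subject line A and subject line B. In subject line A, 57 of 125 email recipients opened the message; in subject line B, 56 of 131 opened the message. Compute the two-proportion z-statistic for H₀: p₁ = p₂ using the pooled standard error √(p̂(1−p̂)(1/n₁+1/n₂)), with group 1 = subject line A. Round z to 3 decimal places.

z = 0.459

p̂₁ = 57/125 = 0.45600, p̂₂ = 56/131 = 0.42748.
Pooling: p̂ = 113/256 = 0.44141.
SE = √[p̂(1−p̂)(1/n₁+1/n₂)] = √[0.44141·0.55859·(1/125+1/131)] ≈ 0.062086.
z = 0.02852/0.062086 = 0.459.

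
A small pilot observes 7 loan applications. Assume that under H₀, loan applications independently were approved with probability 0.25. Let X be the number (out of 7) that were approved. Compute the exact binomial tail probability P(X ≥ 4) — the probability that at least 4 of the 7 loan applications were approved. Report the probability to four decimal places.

X is binomial with n = 7 and p = 0.25.
P(X ≥ 4) = C(7,4)·0.25^4·0.75^3 + C(7,5)·0.25^5·0.75^2 + C(7,6)·0.25^6·0.75^1 + C(7,7)·0.25^7·0.75^0.
= 0.057678 + 0.011536 + 0.001282 + 0.000061 = 0.0706.

P = 0.0706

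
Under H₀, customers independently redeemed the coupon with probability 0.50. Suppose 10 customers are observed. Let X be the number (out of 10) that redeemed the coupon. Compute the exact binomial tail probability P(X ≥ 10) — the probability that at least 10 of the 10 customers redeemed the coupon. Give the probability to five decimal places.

X is binomial with n = 10 and p = 0.50.
P(X ≥ 10) = C(10,10)·0.50^10·0.50^0.
= 0.000977 = 0.00098.

P = 0.00098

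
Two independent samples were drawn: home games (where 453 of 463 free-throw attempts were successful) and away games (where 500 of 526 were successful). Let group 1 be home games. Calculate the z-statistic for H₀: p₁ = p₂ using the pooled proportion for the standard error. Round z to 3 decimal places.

z = 2.332

p̂₁ = 453/463 = 0.97840, p̂₂ = 500/526 = 0.95057.
Pooling: p̂ = 953/989 = 0.96360.
Pooled SE = √[0.0350754·0.00406097] ≈ 0.011935.
z = 0.02783/0.011935 = 2.332.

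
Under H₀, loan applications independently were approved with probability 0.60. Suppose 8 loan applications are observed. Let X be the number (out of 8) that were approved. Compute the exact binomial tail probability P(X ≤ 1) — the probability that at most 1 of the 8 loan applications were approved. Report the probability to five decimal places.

P = 0.00852

X ~ Binomial(n=8, p=0.60).
P(X ≤ 1) = C(8,0)·0.60^0·0.40^8 + C(8,1)·0.60^1·0.40^7.
= 0.000655 + 0.007864 = 0.00852.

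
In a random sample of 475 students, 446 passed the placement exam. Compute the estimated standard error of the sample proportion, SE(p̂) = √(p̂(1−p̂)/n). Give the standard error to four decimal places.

SE = 0.0110

The sample proportion is 446/475 = 0.93895.
p̂(1−p̂) = 0.057323.
Dividing by n and taking the root: √0.000120680 = 0.0110.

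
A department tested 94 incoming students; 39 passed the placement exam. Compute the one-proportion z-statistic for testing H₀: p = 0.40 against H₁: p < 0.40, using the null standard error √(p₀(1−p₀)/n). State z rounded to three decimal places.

With x = 39 successes in n = 94, p̂ = 0.41489.
Null standard error: √(0.40·0.60/94) = √0.002553191 = 0.050529.
Test statistic: z = 0.01489/0.050529 = 0.295.

z = 0.295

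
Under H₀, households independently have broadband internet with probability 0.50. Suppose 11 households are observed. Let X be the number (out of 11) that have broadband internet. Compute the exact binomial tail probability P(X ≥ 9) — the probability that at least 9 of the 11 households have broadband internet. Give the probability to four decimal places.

X ~ Binomial(n=11, p=0.50).
P(X ≥ 9) = C(11,9)·0.50^9·0.50^2 + C(11,10)·0.50^10·0.50^1 + C(11,11)·0.50^11·0.50^0.
= 0.026855 + 0.005371 + 0.000488 = 0.0327.

P = 0.0327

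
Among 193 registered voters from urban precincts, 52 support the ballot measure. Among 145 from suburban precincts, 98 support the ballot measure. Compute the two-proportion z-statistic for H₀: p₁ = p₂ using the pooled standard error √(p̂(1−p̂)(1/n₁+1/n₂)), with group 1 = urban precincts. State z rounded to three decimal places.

p̂₁ = 52/193 = 0.26943, p̂₂ = 98/145 = 0.67586.
Pooled p̂ = (52+98)/(193+145) = 150/338 = 0.44379.
SE = √[p̂(1−p̂)(1/n₁+1/n₂)] = √[0.44379·0.55621·(1/193+1/145)] ≈ 0.054601.
z = -0.40643/0.054601 = -7.444.

z = -7.444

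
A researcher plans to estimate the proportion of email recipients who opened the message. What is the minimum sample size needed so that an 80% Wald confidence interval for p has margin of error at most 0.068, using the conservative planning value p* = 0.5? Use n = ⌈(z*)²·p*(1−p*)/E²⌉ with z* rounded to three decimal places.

n = 89

The 80% critical value is z* = 1.282.
p*(1−p*) = 0.2500.
Required n before rounding: 1.643524 × 0.2500 / 0.068² = 88.858.
Rounding up, n = 89.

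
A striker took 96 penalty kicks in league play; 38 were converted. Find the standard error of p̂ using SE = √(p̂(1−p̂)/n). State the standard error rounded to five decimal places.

SE = 0.04991

With x = 38 successes in n = 96, p̂ = 0.39583.
p̂(1−p̂) = 0.239149.
SE = √(0.239149/96) = √0.002491135 = 0.04991.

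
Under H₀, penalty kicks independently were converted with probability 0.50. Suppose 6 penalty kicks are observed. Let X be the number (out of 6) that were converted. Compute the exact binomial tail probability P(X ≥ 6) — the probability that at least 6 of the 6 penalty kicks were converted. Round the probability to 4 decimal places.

X ~ Binomial(n=6, p=0.50).
P(X ≥ 6) = C(6,6)·0.50^6·0.50^0.
= 0.015625 = 0.0156.

P = 0.0156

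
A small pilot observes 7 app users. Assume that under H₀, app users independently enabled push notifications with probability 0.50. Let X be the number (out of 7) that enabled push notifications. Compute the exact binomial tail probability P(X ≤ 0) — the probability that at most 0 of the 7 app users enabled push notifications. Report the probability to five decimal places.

X is binomial with n = 7 and p = 0.50.
P(X ≤ 0) = C(7,0)·0.50^0·0.50^7.
= 0.007812 = 0.00781.

P = 0.00781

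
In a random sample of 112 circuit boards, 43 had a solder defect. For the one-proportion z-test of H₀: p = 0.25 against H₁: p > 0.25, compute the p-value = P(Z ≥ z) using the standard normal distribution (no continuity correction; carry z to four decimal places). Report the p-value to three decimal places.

Sample proportion p̂ = 43/112 = 0.38393.
Under H₀, SE = √(p₀(1−p₀)/n) = √(0.25·0.75/112) = √0.001674107 = 0.040916.
Test statistic (full precision, shown to 4 dp): z = (43/112 − 0.25)/SE₀ ≈ 3.2733.
From the standard normal, P(Z ≥ z) = 0.001.

p-value = 0.001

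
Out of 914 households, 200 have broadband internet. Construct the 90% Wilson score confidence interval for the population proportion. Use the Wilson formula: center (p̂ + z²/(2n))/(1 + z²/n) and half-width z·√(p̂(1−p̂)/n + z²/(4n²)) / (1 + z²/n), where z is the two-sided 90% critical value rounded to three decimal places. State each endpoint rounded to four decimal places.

(0.1972, 0.2421)

Here p̂ = 200/914 = 0.21882 and z = 1.645 (z² = 2.706025).
1 + z²/n = 1.002961.
Center = (0.21882 + 0.001480)/1.002961 = 0.21965.
Radicand: p̂(1−p̂)/n + z²/(4n²) = 0.000187021 + 0.000000810 = 0.000187831.
Half-width = 1.645·√0.000187831/1.002961 = 0.02248.
Interval: 0.21965 ± 0.02248 → (0.1972, 0.2421).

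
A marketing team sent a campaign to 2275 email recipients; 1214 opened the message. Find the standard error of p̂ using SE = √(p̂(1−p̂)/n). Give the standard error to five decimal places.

Sample proportion p̂ = 1214/2275 = 0.53363.
p̂(1−p̂) = 0.53363·0.46637 = 0.248869.
SE = √(0.248869/2275) = 0.01046.

SE = 0.01046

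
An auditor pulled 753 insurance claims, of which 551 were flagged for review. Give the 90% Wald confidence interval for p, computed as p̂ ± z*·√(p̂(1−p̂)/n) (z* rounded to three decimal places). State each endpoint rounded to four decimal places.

(0.7052, 0.7583)

Sample proportion p̂ = 551/753 = 0.73174.
SE = √(p̂(1−p̂)/n) = √(0.196297/753) = 0.016146.
z* = 1.645 at the 90% level.
Margin of error: 1.645 × 0.016146 = 0.02656.
Interval: 0.73174 ± 0.02656 → (0.7052, 0.7583).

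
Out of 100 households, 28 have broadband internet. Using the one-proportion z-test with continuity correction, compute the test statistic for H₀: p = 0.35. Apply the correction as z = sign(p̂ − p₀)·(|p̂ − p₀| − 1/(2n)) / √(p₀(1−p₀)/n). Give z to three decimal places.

z = -1.363

Sample proportion p̂ = 28/100 = 0.28000. p̂ − p₀ = -0.070000.
Continuity correction 1/(2n) = 1/200 = 0.005000.
Corrected numerator: |-0.070000| − 0.005000 = 0.065000.
SE₀ = √(0.35·0.65/100) = 0.047697.
z = −0.065000/0.047697 = -1.363.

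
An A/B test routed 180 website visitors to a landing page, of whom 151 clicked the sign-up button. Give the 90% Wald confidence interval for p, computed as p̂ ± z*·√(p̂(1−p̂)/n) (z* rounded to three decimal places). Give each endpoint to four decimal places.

(0.7938, 0.8840)

Sample proportion p̂ = 151/180 = 0.83889.
Standard error of p̂: √(0.135154/180) = √0.000750857 = 0.027402.
z* = 1.645 at the 90% level.
Margin of error: 1.645 × 0.027402 = 0.04508.
So the interval runs from 0.7938 to 0.8840.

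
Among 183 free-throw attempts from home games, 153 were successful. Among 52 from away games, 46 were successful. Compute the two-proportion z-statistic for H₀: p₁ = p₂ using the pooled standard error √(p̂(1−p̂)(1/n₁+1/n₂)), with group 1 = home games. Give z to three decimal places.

p̂₁ = 153/183 = 0.83607, p̂₂ = 46/52 = 0.88462.
Pooling: p̂ = 199/235 = 0.84681.
Pooled SE = √[0.1297239·0.02469525] ≈ 0.056600.
z = (p̂₁ − p̂₂)/SE = (0.83607 − 0.88462)/0.056600 = -0.04855/0.056600 = -0.858.

z = -0.858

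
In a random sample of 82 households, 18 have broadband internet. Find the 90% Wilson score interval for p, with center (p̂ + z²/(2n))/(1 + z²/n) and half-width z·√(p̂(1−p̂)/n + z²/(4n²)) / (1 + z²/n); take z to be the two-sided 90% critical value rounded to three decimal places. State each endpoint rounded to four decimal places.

(0.1540, 0.3030)

p̂ = 18/82 = 0.21951; z = 1.645, so z² = 2.706025.
Denominator 1 + z²/n = 1 + 2.706025/82 = 1.033000.
Adjusted center: (0.21951 + z²/(2n))/1.033000 = 0.22847.
Radicand: p̂(1−p̂)/n + z²/(4n²) = 0.002089349 + 0.000100611 = 0.002189960.
Half-width = 1.645·√0.002189960/1.033000 = 0.07452.
CI: 0.22847 ± 0.07452 = (0.1540, 0.3030).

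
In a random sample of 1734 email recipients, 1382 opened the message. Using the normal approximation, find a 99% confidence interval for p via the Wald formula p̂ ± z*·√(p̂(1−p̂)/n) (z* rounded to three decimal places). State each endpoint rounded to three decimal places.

The sample proportion is 1382/1734 = 0.79700.
Standard error of p̂: √(0.161790/1734) = √0.000093305 = 0.009659.
z* = 2.576 at the 99% level.
Margin = 2.576·0.009659 = 0.02488.
So the interval runs from 0.772 to 0.822.

(0.772, 0.822)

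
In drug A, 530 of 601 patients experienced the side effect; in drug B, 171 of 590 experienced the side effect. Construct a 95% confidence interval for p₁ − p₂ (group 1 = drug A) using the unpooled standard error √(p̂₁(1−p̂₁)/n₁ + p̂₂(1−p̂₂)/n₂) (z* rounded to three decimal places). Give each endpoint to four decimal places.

(0.5472, 0.6368)

p̂₁ = 530/601 = 0.88186, p̂₂ = 171/590 = 0.28983; p̂₁ − p̂₂ = 0.59203.
SE = √(0.000173345 + 0.000348862) = √0.000522207 = 0.022852.
z* = 1.960 at the 95% level. Margin = 1.960·0.022852 = 0.04479.
CI: 0.59203 ± 0.04479 = (0.5472, 0.6368).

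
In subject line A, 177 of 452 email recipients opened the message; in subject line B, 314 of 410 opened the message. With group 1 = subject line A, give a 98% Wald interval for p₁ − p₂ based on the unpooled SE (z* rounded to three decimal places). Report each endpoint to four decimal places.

p̂₁ = 177/452 = 0.39159, p̂₂ = 314/410 = 0.76585; p̂₁ − p̂₂ = -0.37426.
SE = √(0.000527097 + 0.000437370) = √0.000964467 = 0.031056.
z* = 2.326 at the 98% level. Margin = 2.326·0.031056 = 0.07224.
So the interval runs from -0.4465 to -0.3020.

(-0.4465, -0.3020)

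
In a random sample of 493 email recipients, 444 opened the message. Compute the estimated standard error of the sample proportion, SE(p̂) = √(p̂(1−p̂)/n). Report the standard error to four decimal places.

With x = 444 successes in n = 493, p̂ = 0.90061.
p̂(1−p̂) = 0.90061·0.09939 = 0.089512.
SE = √(0.089512/493) = 0.0135.

SE = 0.0135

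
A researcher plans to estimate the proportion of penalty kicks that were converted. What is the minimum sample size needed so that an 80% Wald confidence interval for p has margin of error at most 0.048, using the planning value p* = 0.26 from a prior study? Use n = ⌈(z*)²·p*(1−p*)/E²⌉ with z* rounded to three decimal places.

The 80% critical value is z* = 1.282.
p*(1−p*) = 0.26·0.74 = 0.1924.
(z*)²·p*(1−p*)/E² = 1.643524·0.1924/0.002304 = 137.246.
⌈137.246⌉ = 138.

n = 138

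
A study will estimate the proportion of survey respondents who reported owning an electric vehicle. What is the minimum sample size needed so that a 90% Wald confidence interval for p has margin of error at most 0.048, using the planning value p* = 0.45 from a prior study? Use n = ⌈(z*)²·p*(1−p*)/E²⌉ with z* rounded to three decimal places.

n = 291

z* = 1.645 at the 90% level.
p*(1−p*) = 0.2475.
Required n before rounding: 2.706025 × 0.2475 / 0.048² = 290.686.
Rounding up, n = 291.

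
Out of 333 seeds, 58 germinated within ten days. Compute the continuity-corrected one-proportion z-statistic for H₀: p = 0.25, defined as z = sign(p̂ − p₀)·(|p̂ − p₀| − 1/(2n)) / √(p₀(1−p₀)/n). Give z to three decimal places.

z = -3.132

Sample proportion p̂ = 58/333 = 0.17417. p̂ − p₀ = -0.075826.
Continuity correction 1/(2n) = 1/666 = 0.001502.
Corrected numerator: |-0.075826| − 0.001502 = 0.074324.
Null standard error: √(0.25·0.75/333) = √0.000563063 = 0.023729.
z = (−)0.074324/0.023729 = -3.132.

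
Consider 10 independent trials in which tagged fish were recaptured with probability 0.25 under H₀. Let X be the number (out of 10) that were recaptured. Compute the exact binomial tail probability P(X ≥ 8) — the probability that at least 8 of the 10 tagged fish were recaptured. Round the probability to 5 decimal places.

P = 0.00042

X is binomial with n = 10 and p = 0.25.
P(X ≥ 8) = C(10,8)·0.25^8·0.75^2 + C(10,9)·0.25^9·0.75^1 + C(10,10)·0.25^10·0.75^0.
= 0.000386 + 0.000029 + 0.000001 = 0.00042.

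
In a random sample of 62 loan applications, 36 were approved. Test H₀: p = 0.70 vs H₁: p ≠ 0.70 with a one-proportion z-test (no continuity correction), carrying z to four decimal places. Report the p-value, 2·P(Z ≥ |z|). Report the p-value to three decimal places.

p̂ = 36/62 = 0.58065.
SE₀ = √(0.70·0.30/62) = 0.058199.
z = (p̂ − p₀)/SE = (36/62 − 0.70)/0.058199 ≈ -2.0508.
p-value = 2·P(Z ≥ |z|) with z = -2.0508 → 0.040.

p-value = 0.040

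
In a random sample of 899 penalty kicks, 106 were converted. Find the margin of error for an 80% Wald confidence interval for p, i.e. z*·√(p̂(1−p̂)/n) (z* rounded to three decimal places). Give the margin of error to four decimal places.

ME = 0.0138

With x = 106 successes in n = 899, p̂ = 0.11791.
Standard error of p̂: √(0.104006/899) = √0.000115691 = 0.010756.
The 80% critical value is z* = 1.282.
Margin of error = z*·SE = 1.282 × 0.010756 = 0.0138.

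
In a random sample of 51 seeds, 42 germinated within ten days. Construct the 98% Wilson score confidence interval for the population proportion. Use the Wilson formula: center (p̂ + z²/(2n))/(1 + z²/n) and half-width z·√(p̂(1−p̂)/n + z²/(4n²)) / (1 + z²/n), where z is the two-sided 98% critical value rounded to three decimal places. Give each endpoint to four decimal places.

p̂ = 42/51 = 0.82353; z = 2.326, so z² = 5.410276.
1 + z²/n = 1.106084.
Center = (0.82353 + 0.053042)/1.106084 = 0.79250.
Radicand: p̂(1−p̂)/n + z²/(4n²) = 0.002849583 + 0.000520019 = 0.003369602.
Half-width = z·√(radicand)/denom = 2.326·0.058048/1.106084 = 0.12207.
So the interval runs from 0.6704 to 0.9146.

(0.6704, 0.9146)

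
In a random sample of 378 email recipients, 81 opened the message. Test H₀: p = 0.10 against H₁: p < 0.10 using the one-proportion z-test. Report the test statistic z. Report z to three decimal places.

The sample proportion is 81/378 = 0.21429.
Null standard error: √(0.10·0.90/378) = √0.000238095 = 0.015430.
z = (0.21429 − 0.10)/0.015430 = 0.11429/0.015430 = 7.407.

z = 7.407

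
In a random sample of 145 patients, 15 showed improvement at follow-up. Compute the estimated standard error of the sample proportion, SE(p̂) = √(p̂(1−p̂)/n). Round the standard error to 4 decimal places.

SE = 0.0253

Sample proportion p̂ = 15/145 = 0.10345.
p̂(1−p̂) = 0.10345·0.89655 = 0.092748.
Dividing by n and taking the root: √0.000639641 = 0.0253.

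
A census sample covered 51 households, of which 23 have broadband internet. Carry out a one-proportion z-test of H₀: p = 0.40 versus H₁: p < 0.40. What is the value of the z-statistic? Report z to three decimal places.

With x = 23 successes in n = 51, p̂ = 0.45098.
Under H₀, SE = √(p₀(1−p₀)/n) = √(0.40·0.60/51) = √0.004705882 = 0.068599.
Test statistic: z = 0.05098/0.068599 = 0.743.

z = 0.743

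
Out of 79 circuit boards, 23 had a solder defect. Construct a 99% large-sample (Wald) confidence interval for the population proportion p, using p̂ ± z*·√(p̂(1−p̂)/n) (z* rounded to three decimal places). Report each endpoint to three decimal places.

(0.159, 0.423)

p̂ = 23/79 = 0.29114.
SE = √(p̂(1−p̂)/n) = √(0.206377/79) = 0.051111.
z* = 2.576 at the 99% level.
Margin of error: 2.576 × 0.051111 = 0.13166.
Interval: 0.29114 ± 0.13166 → (0.159, 0.423).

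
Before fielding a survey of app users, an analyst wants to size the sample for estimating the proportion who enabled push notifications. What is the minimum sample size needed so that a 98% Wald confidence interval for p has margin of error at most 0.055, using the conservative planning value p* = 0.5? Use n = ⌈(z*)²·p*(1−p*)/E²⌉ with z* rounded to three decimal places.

The 98% critical value is z* = 2.326.
p*(1−p*) = 0.50·0.50 = 0.2500.
(z*)²·p*(1−p*)/E² = 5.410276·0.2500/0.003025 = 447.130.
⌈447.130⌉ = 448.

n = 448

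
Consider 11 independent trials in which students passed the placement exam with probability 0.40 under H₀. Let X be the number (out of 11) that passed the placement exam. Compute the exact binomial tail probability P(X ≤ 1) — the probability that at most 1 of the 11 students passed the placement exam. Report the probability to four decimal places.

X ~ Binomial(n=11, p=0.40).
P(X ≤ 1) = C(11,0)·0.40^0·0.60^11 + C(11,1)·0.40^1·0.60^10.
= 0.003628 + 0.026605 = 0.0302.

P = 0.0302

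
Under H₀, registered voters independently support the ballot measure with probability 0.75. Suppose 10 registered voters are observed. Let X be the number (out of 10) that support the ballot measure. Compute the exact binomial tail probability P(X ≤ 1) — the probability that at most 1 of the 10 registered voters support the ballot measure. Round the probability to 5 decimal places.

X is binomial with n = 10 and p = 0.75.
P(X ≤ 1) = C(10,0)·0.75^0·0.25^10 + C(10,1)·0.75^1·0.25^9.
= 0.000001 + 0.000029 = 0.00003.

P = 0.00003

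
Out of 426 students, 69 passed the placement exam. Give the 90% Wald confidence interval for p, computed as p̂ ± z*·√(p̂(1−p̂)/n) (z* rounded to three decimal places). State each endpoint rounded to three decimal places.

p̂ = 69/426 = 0.16197.
Standard error of p̂: √(0.135737/426) = √0.000318631 = 0.017850.
z* = 1.645 at the 90% level.
Margin of error: 1.645 × 0.017850 = 0.02936.
Interval: 0.16197 ± 0.02936 → (0.133, 0.191).

(0.133, 0.191)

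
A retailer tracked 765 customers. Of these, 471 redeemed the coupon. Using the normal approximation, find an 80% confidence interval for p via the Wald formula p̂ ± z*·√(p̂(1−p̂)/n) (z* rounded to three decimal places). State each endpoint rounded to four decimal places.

(0.5931, 0.6382)

The sample proportion is 471/765 = 0.61569.
Standard error of p̂: √(0.236617/765) = √0.000309303 = 0.017587.
The 80% critical value is z* = 1.282.
Margin of error: 1.282 × 0.017587 = 0.02255.
Interval: 0.61569 ± 0.02255 → (0.5931, 0.6382).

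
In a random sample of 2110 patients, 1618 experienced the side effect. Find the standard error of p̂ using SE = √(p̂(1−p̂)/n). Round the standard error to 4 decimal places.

With x = 1618 successes in n = 2110, p̂ = 0.76682.
p̂(1−p̂) = 0.76682·0.23318 = 0.178807.
SE = √(0.178807/2110) = 0.0092.

SE = 0.0092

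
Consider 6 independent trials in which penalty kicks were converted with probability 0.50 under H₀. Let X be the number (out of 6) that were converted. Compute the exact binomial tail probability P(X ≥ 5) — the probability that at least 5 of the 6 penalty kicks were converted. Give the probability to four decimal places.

X is binomial with n = 6 and p = 0.50.
P(X ≥ 5) = C(6,5)·0.50^5·0.50^1 + C(6,6)·0.50^6·0.50^0.
= 0.093750 + 0.015625 = 0.1094.

P = 0.1094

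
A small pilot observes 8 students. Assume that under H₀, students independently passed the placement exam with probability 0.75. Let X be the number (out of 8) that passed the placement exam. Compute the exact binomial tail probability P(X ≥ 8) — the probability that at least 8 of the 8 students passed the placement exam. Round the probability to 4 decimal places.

P = 0.1001

X is binomial with n = 8 and p = 0.75.
P(X ≥ 8) = C(8,8)·0.75^8·0.25^0.
= 0.100113 = 0.1001.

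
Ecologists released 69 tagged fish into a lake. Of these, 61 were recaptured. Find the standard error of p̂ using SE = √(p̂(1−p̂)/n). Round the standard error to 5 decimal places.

The sample proportion is 61/69 = 0.88406.
p̂(1−p̂) = 0.88406·0.11594 = 0.102498.
Dividing by n and taking the root: √0.001485478 = 0.03854.

SE = 0.03854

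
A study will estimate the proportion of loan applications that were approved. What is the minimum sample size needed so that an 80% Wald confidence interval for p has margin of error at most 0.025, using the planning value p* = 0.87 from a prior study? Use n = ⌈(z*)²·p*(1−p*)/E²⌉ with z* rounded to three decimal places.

The 80% critical value is z* = 1.282.
p*(1−p*) = 0.1131.
Required n before rounding: 1.643524 × 0.1131 / 0.025² = 297.412.
Rounding up, n = 298.

n = 298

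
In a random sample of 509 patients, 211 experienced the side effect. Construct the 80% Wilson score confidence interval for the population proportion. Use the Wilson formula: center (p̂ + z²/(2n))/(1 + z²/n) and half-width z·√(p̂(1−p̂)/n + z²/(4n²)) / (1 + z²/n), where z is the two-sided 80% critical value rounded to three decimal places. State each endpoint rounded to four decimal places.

(0.3869, 0.4428)

Here p̂ = 211/509 = 0.41454 and z = 1.282 (z² = 1.643524).
1 + z²/n = 1.003229.
Adjusted center: (0.41454 + z²/(2n))/1.003229 = 0.41481.
Radicand: p̂(1−p̂)/n + z²/(4n²) = 0.000476810 + 0.000001586 = 0.000478396.
Half-width = z·√(radicand)/denom = 1.282·0.021872/1.003229 = 0.02795.
Interval: 0.41481 ± 0.02795 → (0.3869, 0.4428).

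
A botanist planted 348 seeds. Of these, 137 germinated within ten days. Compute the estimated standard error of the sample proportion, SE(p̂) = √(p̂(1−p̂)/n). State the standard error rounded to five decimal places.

SE = 0.02619

p̂ = 137/348 = 0.39368.
p̂(1−p̂) = 0.238696.
SE = √(0.238696/348) = √0.000685908 = 0.02619.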